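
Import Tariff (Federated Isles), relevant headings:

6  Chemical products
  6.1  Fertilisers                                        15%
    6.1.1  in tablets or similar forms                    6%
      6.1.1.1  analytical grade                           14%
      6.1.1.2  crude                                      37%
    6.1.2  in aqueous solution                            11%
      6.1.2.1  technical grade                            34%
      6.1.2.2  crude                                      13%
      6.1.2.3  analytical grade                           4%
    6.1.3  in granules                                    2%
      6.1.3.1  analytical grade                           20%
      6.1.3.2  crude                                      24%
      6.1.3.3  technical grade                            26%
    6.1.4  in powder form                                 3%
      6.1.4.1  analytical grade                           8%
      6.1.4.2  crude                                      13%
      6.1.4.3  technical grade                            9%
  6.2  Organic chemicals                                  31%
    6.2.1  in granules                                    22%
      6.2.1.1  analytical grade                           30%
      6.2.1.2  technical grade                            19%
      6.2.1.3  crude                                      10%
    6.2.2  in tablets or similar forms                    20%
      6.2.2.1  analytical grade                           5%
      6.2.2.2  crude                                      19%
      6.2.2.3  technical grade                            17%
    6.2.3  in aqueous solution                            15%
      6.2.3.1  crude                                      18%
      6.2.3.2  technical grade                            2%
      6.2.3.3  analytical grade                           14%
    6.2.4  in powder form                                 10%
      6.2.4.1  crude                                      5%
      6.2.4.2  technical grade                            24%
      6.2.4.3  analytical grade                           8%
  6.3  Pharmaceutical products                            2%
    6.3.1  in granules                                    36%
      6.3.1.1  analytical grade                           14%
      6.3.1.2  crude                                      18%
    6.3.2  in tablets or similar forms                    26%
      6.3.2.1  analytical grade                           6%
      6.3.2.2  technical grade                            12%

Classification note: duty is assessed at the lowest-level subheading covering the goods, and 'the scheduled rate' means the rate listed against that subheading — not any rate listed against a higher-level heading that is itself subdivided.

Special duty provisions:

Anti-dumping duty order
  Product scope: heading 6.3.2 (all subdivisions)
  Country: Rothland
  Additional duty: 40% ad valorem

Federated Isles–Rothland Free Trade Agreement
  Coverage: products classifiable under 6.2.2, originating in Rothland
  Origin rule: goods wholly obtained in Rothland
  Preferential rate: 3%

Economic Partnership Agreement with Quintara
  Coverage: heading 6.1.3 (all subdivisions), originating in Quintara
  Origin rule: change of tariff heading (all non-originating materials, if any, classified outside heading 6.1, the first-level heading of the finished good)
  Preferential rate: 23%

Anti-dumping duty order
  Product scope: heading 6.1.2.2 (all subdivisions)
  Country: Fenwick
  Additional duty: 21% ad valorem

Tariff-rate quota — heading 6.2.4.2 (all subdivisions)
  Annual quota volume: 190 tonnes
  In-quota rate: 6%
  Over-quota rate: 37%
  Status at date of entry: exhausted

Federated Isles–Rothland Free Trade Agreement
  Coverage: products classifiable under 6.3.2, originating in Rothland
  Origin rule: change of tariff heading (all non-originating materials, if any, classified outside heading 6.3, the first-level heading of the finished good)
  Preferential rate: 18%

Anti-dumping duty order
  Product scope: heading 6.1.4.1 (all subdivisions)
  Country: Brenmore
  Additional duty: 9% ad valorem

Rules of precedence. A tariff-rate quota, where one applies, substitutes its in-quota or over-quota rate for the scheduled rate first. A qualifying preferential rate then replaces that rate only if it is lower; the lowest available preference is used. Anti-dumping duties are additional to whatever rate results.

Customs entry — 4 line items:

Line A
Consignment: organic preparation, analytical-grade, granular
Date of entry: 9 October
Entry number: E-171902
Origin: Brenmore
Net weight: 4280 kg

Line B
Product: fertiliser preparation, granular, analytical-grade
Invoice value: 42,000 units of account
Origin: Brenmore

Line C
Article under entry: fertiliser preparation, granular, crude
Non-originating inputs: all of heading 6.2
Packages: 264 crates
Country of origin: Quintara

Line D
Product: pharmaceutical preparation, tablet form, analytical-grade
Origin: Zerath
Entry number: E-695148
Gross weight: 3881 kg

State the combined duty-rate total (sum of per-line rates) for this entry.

79%

Line A: organic → 6.2; granular → 6.2.1; analytical-grade → 6.2.1.1. Scheduled 30%. No special measure applies. → 30%.
Line B: fertiliser → 6.1; granular → 6.1.3; analytical-grade → 6.1.3.1. Scheduled 20%. No special measure applies. → 20%.
Line C: fertiliser → 6.1; granular → 6.1.3; crude → 6.1.3.2. Scheduled 24%. Quintara agreement on 6.1.3: CTH met → 23% available; preferential 23%. → 23%.
Line D: pharmaceutical → 6.3; tablet form → 6.3.2; analytical-grade → 6.3.2.1. Scheduled 6%. No special measure applies. → 6%.
Sum: 30% + 20% + 23% + 6% = 79%.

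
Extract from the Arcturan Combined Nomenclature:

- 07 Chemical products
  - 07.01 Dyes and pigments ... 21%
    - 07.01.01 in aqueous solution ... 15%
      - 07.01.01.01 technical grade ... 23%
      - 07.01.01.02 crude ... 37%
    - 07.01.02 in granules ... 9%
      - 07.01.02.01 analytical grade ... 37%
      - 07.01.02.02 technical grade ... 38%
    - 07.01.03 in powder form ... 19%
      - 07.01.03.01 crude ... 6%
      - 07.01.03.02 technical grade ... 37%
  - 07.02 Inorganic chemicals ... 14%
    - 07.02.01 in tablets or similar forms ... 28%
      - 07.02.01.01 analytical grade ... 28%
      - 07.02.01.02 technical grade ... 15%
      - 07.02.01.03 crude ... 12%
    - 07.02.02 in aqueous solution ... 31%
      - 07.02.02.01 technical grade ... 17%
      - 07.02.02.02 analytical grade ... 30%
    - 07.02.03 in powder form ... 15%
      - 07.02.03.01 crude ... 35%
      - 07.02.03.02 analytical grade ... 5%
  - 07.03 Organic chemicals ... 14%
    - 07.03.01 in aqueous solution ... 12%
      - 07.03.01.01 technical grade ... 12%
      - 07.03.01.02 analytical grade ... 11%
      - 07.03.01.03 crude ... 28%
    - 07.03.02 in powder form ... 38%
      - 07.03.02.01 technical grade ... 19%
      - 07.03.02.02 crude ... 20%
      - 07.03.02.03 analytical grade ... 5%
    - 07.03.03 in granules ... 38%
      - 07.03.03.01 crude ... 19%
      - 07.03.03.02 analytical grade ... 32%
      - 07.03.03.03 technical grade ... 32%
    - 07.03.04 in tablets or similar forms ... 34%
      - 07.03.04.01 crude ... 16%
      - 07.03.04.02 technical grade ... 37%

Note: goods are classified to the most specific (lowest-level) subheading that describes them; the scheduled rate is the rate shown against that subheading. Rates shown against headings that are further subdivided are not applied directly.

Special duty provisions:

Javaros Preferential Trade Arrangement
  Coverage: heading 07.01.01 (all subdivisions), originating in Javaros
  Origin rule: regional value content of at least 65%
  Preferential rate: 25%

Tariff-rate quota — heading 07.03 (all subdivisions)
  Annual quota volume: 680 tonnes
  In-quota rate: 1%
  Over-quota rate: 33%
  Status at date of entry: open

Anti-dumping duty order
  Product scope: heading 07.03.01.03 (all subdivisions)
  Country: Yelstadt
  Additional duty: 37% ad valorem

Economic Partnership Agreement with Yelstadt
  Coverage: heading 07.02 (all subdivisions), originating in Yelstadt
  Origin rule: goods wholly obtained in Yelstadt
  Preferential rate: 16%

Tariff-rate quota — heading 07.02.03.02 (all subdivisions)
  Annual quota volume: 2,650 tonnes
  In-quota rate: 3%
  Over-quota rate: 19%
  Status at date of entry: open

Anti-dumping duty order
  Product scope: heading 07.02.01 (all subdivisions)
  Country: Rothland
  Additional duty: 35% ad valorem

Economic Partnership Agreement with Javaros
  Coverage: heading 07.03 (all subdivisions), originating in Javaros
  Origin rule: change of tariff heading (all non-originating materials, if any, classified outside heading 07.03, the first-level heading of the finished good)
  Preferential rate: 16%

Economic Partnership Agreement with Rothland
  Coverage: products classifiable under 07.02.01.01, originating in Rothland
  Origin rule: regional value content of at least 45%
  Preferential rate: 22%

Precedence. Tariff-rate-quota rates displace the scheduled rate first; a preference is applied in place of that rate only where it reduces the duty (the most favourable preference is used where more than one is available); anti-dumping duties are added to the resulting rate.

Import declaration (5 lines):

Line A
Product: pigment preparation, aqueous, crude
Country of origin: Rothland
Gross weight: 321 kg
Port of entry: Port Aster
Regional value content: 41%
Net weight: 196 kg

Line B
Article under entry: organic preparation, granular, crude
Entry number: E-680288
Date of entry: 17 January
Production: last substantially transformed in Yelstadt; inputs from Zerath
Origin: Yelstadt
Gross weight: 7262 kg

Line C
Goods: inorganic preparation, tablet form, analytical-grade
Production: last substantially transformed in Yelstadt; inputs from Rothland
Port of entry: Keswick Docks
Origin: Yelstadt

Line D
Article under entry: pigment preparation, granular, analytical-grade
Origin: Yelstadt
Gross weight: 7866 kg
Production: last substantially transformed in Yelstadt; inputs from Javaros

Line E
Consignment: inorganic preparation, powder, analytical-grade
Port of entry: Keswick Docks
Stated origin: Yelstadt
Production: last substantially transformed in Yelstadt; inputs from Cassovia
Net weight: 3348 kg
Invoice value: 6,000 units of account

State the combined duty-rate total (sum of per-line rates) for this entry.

106%

Line A: pigment → 07.01; aqueous → 07.01.01; crude → 07.01.01.02. Scheduled 37%. Rothland agreement on 07.02.01.01: 07.01.01.02 not covered. → 37%.
Line B: organic → 07.03; granular → 07.03.03; crude → 07.03.03.01. Scheduled 19%. quota on 07.03 open → in-quota 1%; Yelstadt agreement on 07.02: 07.03.03.01 not covered. → 1%.
Line C: inorganic → 07.02; tablet form → 07.02.01; analytical-grade → 07.02.01.01. Scheduled 28%. Yelstadt agreement on 07.02: not wholly obtained. → 28%.
Line D: pigment → 07.01; granular → 07.01.02; analytical-grade → 07.01.02.01. Scheduled 37%. Yelstadt agreement on 07.02: 07.01.02.01 not covered. → 37%.
Line E: inorganic → 07.02; powder → 07.02.03; analytical-grade → 07.02.03.02. Scheduled 5%. quota on 07.02.03.02 open → in-quota 3%; Yelstadt agreement on 07.02: not wholly obtained. → 3%.
Sum: 37% + 1% + 28% + 37% + 3% = 106%.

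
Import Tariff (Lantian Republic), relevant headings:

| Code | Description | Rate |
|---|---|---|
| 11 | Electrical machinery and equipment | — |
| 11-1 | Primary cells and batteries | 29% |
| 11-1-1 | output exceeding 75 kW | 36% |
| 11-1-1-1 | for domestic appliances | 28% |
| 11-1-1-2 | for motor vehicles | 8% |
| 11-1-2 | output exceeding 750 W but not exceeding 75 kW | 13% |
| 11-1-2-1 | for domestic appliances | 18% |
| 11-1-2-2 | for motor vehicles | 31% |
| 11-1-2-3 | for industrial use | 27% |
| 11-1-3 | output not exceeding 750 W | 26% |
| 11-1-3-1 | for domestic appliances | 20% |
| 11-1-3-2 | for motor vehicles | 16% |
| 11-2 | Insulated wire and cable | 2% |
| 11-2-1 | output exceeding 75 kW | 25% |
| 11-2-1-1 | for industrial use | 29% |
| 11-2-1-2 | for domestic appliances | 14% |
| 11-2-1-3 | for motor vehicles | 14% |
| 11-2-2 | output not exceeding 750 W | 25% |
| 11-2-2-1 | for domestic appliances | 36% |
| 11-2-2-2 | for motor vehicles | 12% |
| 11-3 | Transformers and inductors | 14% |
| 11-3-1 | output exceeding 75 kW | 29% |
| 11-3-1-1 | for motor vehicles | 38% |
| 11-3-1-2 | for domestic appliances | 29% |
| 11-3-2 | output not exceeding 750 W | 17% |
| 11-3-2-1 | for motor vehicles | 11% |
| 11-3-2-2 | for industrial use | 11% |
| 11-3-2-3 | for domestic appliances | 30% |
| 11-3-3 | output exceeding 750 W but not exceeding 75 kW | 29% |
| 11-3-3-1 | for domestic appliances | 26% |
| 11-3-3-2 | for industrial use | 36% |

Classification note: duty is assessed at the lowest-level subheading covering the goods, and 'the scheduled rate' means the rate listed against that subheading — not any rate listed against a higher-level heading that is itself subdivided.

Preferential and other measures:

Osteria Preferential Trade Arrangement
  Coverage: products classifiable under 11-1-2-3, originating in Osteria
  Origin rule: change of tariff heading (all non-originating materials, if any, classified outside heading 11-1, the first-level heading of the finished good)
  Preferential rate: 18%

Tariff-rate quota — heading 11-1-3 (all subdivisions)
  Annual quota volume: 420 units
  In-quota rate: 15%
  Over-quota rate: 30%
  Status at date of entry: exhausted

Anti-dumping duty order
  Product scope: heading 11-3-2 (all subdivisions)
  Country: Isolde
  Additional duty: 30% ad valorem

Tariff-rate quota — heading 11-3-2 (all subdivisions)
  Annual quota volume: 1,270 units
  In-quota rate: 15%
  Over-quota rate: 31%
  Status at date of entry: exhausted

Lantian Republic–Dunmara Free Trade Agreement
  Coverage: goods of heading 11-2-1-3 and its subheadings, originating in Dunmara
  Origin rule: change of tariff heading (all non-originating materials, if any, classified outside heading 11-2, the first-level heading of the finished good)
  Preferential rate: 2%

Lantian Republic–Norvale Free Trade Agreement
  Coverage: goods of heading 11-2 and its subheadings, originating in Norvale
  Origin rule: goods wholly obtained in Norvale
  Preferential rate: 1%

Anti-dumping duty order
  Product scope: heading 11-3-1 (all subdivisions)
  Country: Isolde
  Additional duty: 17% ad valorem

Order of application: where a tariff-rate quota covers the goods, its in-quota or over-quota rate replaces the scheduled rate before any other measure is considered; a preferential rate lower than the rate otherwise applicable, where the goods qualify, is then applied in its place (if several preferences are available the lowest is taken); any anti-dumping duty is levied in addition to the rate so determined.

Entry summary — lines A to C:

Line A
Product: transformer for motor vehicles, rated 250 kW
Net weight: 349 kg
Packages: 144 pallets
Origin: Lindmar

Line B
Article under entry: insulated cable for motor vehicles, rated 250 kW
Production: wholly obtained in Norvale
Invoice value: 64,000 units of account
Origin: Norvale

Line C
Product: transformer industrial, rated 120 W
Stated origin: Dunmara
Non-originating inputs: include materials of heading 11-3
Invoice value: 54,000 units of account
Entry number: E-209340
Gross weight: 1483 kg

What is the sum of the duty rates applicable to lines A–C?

Line A: transformer → 11-3; rated 250 kW → 11-3-1; for motor vehicles → 11-3-1-1. Scheduled 38%. No special measure applies. → 38%.
Line B: insulated cable → 11-2; rated 250 kW → 11-2-1; for motor vehicles → 11-2-1-3. Scheduled 14%. Norvale agreement on 11-2: wholly obtained → 1% available; preferential 1%. → 1%.
Line C: transformer → 11-3; rated 120 W → 11-3-2; industrial → 11-3-2-2. Scheduled 11%. quota on 11-3-2 exhausted → over-quota 31%; Dunmara agreement on 11-2-1-3: 11-3-2-2 not covered. → 31%.
Sum: 38% + 1% + 31% = 70%.

70%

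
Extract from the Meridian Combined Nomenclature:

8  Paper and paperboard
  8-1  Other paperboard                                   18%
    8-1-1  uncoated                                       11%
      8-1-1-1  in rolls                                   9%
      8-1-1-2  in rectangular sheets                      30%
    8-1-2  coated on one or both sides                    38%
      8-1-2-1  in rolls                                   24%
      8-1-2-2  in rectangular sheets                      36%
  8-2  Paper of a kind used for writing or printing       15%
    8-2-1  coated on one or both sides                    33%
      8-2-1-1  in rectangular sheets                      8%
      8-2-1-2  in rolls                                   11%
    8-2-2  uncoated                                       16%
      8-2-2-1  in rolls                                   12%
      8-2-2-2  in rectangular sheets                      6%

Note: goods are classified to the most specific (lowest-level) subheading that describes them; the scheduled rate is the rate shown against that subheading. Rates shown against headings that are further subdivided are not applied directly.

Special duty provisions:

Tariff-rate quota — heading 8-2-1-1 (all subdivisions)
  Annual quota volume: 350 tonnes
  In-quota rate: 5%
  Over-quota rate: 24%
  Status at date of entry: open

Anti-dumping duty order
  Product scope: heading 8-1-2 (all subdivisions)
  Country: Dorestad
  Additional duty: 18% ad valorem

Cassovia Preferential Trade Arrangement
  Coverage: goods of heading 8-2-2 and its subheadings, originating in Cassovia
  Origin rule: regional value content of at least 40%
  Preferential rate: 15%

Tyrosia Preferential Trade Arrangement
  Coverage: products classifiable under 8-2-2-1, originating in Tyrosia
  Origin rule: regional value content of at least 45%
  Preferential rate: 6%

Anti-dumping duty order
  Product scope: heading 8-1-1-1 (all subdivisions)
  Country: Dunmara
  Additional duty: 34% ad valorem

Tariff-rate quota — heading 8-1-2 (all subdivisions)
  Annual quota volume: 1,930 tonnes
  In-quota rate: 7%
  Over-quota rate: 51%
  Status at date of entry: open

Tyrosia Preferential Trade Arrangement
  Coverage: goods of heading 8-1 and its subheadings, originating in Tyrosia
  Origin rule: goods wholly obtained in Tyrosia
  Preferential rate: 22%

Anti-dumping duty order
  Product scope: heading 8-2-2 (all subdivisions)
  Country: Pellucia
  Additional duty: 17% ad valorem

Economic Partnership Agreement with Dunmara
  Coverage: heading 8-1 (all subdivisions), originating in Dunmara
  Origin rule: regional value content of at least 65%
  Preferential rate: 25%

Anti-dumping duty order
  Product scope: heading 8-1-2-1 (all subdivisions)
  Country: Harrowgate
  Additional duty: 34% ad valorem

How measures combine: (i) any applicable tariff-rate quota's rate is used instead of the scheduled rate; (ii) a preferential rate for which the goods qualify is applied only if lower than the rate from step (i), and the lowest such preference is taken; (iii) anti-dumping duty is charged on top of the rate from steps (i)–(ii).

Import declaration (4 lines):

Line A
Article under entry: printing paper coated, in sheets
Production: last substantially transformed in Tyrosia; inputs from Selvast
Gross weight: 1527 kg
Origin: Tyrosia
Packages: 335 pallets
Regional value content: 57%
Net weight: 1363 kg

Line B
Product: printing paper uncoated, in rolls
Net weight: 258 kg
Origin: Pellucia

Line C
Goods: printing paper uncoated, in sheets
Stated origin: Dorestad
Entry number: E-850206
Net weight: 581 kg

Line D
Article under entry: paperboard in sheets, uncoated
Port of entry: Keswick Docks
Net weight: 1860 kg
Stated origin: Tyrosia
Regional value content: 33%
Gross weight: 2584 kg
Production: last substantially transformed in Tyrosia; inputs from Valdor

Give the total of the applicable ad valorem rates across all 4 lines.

70%

Line A: printing paper → 8-2; coated → 8-2-1; in sheets → 8-2-1-1. Scheduled 8%. quota on 8-2-1-1 open → in-quota 5%; Tyrosia agreement on 8-2-2-1: 8-2-1-1 not covered; Tyrosia agreement on 8-1: 8-2-1-1 not covered. → 5%.
Line B: printing paper → 8-2; uncoated → 8-2-2; in rolls → 8-2-2-1. Scheduled 12%. anti-dumping (Pellucia, 8-2-2): +17%; total 12% + 17% = 29%. → 29%.
Line C: printing paper → 8-2; uncoated → 8-2-2; in sheets → 8-2-2-2. Scheduled 6%. No special measure applies. → 6%.
Line D: paperboard → 8-1; uncoated → 8-1-1; in sheets → 8-1-1-2. Scheduled 30%. Tyrosia agreement on 8-2-2-1: 8-1-1-2 not covered; Tyrosia agreement on 8-1: not wholly obtained. → 30%.
Sum: 5% + 29% + 6% + 30% = 70%.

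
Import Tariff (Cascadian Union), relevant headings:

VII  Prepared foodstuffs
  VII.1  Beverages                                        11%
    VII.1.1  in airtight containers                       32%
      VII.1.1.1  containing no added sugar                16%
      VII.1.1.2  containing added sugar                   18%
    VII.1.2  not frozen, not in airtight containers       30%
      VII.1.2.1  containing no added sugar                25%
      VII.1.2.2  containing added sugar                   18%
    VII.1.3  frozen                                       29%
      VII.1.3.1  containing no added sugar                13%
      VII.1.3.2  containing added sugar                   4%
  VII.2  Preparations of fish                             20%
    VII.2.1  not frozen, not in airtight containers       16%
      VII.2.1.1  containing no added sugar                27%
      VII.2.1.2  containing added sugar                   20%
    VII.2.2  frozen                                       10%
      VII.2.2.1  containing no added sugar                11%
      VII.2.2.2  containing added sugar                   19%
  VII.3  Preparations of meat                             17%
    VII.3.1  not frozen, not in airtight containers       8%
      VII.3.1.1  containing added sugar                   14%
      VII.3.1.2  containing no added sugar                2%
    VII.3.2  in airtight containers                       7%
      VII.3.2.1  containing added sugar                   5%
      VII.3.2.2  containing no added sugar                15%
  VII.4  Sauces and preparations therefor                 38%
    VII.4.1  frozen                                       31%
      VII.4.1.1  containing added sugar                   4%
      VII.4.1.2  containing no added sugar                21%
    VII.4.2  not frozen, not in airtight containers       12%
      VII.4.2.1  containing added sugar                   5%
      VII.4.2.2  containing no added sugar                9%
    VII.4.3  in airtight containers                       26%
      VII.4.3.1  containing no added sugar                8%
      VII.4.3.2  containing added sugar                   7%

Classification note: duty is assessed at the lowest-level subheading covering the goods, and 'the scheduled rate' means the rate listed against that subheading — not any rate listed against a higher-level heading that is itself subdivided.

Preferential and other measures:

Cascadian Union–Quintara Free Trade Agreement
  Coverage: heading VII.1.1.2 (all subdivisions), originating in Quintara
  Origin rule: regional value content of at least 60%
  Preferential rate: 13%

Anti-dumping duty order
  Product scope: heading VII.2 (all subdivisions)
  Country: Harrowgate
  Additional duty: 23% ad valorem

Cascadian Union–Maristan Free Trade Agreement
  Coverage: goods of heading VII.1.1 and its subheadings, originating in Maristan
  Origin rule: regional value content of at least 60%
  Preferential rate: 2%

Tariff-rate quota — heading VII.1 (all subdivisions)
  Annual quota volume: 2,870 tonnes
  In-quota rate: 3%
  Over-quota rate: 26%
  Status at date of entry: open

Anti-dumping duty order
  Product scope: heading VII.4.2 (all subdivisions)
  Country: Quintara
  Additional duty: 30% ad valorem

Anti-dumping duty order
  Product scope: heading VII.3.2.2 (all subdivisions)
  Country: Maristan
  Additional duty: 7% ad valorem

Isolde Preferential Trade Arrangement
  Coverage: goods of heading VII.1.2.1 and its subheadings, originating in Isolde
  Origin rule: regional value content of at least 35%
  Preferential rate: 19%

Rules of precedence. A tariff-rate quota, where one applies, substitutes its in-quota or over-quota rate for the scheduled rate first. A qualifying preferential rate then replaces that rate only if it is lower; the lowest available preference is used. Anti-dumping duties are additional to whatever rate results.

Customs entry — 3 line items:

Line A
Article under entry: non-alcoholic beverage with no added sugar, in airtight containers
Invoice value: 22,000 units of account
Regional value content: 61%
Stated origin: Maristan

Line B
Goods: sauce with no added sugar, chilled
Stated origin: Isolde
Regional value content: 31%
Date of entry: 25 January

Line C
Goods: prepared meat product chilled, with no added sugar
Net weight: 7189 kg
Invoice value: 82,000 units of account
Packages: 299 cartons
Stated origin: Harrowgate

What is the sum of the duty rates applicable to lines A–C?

13%

Line A: non-alcoholic beverage → VII.1; in airtight containers → VII.1.1; with no added sugar → VII.1.1.1. Scheduled 16%. quota on VII.1 open → in-quota 3%; Maristan agreement on VII.1.1: RVC ≥ 60% → 2% available; preferential 2%. → 2%.
Line B: sauce → VII.4; chilled → VII.4.2; with no added sugar → VII.4.2.2. Scheduled 9%. Isolde agreement on VII.1.2.1: VII.4.2.2 not covered. → 9%.
Line C: prepared meat product → VII.3; chilled → VII.3.1; with no added sugar → VII.3.1.2. Scheduled 2%. No special measure applies. → 2%.
Sum: 2% + 9% + 2% = 13%.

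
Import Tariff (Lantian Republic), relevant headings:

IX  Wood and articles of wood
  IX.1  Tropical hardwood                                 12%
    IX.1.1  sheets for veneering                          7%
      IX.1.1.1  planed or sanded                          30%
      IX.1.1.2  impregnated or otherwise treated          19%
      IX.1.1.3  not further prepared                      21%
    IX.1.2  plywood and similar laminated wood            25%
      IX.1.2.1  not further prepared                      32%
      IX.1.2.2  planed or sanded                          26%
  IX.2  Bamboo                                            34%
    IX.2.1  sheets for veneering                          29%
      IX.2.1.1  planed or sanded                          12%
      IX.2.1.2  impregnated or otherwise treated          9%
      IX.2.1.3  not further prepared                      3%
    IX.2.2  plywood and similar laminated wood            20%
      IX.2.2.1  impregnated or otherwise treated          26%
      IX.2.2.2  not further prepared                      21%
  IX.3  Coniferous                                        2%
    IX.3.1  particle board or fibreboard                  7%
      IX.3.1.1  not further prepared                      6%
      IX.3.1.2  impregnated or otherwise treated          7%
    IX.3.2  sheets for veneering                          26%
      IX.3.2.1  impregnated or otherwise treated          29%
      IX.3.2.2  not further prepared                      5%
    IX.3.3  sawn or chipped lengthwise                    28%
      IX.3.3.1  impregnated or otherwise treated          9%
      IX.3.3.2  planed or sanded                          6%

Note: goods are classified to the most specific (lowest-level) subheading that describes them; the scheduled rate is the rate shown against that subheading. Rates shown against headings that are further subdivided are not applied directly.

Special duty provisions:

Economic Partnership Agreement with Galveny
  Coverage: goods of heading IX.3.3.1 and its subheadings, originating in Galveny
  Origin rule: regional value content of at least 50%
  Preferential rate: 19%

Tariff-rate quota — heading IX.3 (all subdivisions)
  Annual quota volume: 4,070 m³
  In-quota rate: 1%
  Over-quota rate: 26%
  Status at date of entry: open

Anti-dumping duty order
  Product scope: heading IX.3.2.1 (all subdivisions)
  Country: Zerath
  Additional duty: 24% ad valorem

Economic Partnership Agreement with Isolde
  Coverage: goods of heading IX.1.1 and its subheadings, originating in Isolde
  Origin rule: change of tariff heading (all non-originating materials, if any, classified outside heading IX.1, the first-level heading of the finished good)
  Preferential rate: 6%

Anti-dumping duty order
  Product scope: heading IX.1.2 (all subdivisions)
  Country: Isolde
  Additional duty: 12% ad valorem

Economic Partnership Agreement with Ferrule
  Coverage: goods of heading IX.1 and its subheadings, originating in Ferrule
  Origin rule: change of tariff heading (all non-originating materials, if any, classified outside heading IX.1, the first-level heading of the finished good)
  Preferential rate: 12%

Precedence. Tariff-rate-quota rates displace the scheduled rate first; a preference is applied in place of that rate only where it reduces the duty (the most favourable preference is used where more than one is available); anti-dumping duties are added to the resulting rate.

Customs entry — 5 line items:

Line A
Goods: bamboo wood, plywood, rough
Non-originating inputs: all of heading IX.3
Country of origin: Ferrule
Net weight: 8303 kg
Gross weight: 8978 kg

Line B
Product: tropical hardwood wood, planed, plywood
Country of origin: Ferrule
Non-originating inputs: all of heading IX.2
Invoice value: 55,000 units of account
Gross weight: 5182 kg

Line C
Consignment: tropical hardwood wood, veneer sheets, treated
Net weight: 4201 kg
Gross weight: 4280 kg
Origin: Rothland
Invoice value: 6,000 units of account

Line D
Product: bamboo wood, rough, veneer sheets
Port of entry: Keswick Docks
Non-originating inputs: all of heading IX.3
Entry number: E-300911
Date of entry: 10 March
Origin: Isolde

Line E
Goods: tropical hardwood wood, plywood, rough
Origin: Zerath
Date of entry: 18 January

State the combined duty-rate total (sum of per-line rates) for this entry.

87%

Line A: bamboo → IX.2; plywood → IX.2.2; rough → IX.2.2.2. Scheduled 21%. Ferrule agreement on IX.1: IX.2.2.2 not covered. → 21%.
Line B: tropical hardwood → IX.1; plywood → IX.1.2; planed → IX.1.2.2. Scheduled 26%. Ferrule agreement on IX.1: CTH met → 12% available; preferential 12%. → 12%.
Line C: tropical hardwood → IX.1; veneer sheets → IX.1.1; treated → IX.1.1.2. Scheduled 19%. No special measure applies. → 19%.
Line D: bamboo → IX.2; veneer sheets → IX.2.1; rough → IX.2.1.3. Scheduled 3%. Isolde agreement on IX.1.1: IX.2.1.3 not covered. → 3%.
Line E: tropical hardwood → IX.1; plywood → IX.1.2; rough → IX.1.2.1. Scheduled 32%. No special measure applies. → 32%.
Sum: 21% + 12% + 19% + 3% + 32% = 87%.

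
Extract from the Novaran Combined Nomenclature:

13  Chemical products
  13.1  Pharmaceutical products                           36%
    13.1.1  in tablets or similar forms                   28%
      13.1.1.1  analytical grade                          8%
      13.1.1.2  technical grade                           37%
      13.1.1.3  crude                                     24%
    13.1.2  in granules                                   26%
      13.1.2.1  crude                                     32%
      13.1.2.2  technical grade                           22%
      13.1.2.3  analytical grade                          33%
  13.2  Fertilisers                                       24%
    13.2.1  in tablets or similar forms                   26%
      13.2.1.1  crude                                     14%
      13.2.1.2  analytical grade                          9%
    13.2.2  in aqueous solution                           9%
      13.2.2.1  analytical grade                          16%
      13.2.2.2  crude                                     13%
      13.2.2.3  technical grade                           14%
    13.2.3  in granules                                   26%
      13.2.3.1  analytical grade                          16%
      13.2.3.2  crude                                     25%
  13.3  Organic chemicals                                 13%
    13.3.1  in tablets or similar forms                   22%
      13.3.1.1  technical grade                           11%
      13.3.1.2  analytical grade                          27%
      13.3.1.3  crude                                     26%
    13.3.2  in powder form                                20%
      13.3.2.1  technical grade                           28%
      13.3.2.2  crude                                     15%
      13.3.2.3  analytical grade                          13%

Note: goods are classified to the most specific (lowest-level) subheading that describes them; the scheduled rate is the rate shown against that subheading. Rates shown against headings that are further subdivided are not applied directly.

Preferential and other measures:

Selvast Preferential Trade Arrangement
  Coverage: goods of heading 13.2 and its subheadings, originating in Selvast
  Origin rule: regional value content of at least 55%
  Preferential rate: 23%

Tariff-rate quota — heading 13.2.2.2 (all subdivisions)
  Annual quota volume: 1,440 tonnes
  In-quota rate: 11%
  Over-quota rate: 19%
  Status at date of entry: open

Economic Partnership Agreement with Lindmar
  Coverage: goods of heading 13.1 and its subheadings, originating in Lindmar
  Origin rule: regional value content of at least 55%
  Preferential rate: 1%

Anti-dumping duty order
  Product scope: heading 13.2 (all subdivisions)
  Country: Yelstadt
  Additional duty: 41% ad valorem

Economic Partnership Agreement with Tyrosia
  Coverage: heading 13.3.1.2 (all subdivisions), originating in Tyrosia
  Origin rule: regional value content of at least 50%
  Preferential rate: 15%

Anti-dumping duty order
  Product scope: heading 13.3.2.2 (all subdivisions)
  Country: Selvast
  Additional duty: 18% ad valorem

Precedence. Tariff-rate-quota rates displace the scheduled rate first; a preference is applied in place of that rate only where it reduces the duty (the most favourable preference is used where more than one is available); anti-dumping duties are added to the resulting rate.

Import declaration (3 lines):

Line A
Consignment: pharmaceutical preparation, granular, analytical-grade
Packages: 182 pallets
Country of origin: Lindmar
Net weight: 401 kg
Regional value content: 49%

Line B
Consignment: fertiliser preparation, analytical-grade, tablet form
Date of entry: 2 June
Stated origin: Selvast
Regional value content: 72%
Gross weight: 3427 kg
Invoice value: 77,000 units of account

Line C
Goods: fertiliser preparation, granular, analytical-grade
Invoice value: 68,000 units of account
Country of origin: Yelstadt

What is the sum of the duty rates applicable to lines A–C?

Line A: pharmaceutical → 13.1; granular → 13.1.2; analytical-grade → 13.1.2.3. Scheduled 33%. Lindmar agreement on 13.1: RVC < 55%. → 33%.
Line B: fertiliser → 13.2; tablet form → 13.2.1; analytical-grade → 13.2.1.2. Scheduled 9%. Selvast agreement on 13.2: RVC ≥ 55% → 23% available; preference 23% not lower than 9% → no reduction. → 9%.
Line C: fertiliser → 13.2; granular → 13.2.3; analytical-grade → 13.2.3.1. Scheduled 16%. anti-dumping (Yelstadt, 13.2): +41%; total 16% + 41% = 57%. → 57%.
Sum: 33% + 9% + 57% = 99%.

99%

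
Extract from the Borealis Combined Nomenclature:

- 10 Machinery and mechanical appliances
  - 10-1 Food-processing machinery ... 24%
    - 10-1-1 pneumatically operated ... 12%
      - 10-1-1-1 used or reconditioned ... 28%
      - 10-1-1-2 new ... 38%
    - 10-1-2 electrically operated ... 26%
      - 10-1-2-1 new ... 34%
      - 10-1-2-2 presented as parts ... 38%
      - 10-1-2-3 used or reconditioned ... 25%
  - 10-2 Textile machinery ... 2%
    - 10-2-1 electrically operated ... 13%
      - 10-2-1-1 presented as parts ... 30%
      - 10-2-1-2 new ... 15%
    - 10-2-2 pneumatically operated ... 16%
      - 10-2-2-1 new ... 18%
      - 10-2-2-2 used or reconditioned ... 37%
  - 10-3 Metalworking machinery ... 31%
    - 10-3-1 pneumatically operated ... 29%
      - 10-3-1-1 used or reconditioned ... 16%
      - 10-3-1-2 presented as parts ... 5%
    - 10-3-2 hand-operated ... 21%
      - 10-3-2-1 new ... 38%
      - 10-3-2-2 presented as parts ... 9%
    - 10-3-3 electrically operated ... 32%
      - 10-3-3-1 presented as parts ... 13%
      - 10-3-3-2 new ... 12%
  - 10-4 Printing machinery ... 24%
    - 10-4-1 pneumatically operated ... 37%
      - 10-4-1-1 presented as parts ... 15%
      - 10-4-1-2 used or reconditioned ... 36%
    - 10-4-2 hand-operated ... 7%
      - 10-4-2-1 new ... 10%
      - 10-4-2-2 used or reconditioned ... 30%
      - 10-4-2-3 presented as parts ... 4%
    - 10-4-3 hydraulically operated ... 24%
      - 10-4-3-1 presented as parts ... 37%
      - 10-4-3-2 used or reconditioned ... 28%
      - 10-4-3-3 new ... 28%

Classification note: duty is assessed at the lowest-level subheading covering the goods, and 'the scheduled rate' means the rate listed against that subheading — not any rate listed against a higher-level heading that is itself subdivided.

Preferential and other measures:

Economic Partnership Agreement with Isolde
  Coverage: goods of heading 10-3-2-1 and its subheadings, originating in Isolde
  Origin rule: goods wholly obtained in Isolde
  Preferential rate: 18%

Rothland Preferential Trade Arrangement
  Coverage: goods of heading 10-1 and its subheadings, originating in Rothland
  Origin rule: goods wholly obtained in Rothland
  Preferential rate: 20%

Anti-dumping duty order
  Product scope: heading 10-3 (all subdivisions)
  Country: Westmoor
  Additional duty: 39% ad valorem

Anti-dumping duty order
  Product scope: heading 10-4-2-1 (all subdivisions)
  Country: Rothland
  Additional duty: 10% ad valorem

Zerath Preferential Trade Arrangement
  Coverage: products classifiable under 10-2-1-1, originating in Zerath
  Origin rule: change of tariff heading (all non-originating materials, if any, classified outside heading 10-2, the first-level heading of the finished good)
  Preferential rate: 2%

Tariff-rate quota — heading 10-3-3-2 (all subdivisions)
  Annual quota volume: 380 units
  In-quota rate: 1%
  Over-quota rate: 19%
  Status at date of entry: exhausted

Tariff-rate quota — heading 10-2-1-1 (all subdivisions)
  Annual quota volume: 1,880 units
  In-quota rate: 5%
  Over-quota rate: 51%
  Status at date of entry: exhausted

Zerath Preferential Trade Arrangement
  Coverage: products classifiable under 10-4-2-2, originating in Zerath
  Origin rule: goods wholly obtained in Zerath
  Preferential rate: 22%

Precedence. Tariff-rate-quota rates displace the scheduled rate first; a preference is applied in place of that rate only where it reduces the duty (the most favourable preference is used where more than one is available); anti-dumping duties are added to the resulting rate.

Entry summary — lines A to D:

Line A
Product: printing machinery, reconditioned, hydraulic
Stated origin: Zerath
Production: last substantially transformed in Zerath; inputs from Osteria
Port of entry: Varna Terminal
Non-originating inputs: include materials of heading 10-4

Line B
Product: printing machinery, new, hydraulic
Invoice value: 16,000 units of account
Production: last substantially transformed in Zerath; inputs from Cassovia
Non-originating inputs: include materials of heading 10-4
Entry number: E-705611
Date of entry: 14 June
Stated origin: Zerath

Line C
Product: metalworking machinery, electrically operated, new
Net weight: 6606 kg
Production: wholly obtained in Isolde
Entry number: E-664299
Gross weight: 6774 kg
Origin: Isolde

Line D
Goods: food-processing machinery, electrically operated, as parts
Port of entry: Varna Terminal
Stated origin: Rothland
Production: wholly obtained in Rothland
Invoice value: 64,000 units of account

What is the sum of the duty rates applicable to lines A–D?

Line A: printing → 10-4; hydraulic → 10-4-3; reconditioned → 10-4-3-2. Scheduled 28%. Zerath agreement on 10-2-1-1: 10-4-3-2 not covered; Zerath agreement on 10-4-2-2: 10-4-3-2 not covered. → 28%.
Line B: printing → 10-4; hydraulic → 10-4-3; new → 10-4-3-3. Scheduled 28%. Zerath agreement on 10-2-1-1: 10-4-3-3 not covered; Zerath agreement on 10-4-2-2: 10-4-3-3 not covered. → 28%.
Line C: metalworking → 10-3; electrically operated → 10-3-3; new → 10-3-3-2. Scheduled 12%. quota on 10-3-3-2 exhausted → over-quota 19%; Isolde agreement on 10-3-2-1: 10-3-3-2 not covered. → 19%.
Line D: food-processing → 10-1; electrically operated → 10-1-2; as parts → 10-1-2-2. Scheduled 38%. Rothland agreement on 10-1: wholly obtained → 20% available; preferential 20%. → 20%.
Sum: 28% + 28% + 19% + 20% = 95%.

95%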